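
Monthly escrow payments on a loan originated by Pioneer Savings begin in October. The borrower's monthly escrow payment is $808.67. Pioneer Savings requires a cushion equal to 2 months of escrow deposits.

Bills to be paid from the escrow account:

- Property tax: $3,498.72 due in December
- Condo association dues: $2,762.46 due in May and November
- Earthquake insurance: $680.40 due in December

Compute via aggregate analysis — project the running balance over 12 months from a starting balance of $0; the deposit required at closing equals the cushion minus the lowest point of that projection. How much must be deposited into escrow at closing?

$6,132.91

Cushion = 2 × $808.67 = $1,617.34
Trial balance (start $0, +$808.67 each month, − disbursements):
  Oct: +$808.67 → $808.67
  Nov: +$808.67 − $2,762.46 → -$1,145.12
  Dec: +$808.67 − $4,179.12 → -$4,515.57
  Jan: +$808.67 → -$3,706.90
  Feb: +$808.67 → -$2,898.23
  Mar: +$808.67 → -$2,089.56
  Apr: +$808.67 → -$1,280.89
  May: +$808.67 − $2,762.46 → -$3,234.68
  Jun: +$808.67 → -$2,426.01
  Jul: +$808.67 → -$1,617.34
  Aug: +$808.67 → -$808.67
  Sep: +$808.67 → $0.00
Lowest trial balance = -$4,515.57 (Dec)
Initial deposit = cushion − low point = $1,617.34 − (-$4,515.57) = $6,132.91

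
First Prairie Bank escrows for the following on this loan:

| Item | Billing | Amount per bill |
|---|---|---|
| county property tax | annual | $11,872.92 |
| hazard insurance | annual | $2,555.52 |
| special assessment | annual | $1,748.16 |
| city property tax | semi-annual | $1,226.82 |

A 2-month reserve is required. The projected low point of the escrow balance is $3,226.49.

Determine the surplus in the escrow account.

$121.45

County property tax = $11,872.92 per year
Hazard insurance = $2,555.52 per year
Special assessment = $1,748.16 per year
City property tax = $1,226.82 × 2 = $2,453.64 per year
Total annual escrow = $11,872.92 + $2,555.52 + $1,748.16 + $2,453.64 = $18,630.24
Monthly = $18,630.24 ÷ 12 = $1,552.52
Required reserve = 2 × $1,552.52 = $3,105.04
Surplus = $3,226.49 − $3,105.04 = $121.45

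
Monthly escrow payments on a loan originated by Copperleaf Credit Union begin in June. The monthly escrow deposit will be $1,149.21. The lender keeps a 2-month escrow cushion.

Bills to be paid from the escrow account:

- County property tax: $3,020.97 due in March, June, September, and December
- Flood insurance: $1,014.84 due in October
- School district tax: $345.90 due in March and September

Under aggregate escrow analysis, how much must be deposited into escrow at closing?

$4,677.60

Cushion = 2 × $1,149.21 = $2,298.42
Trial balance (start $0, +$1,149.21 each month, − disbursements):
  Jun: +$1,149.21 − $3,020.97 → -$1,871.76
  Jul: +$1,149.21 → -$722.55
  Aug: +$1,149.21 → $426.66
  Sep: +$1,149.21 − $3,366.87 → -$1,791.00
  Oct: +$1,149.21 − $1,014.84 → -$1,656.63
  Nov: +$1,149.21 → -$507.42
  Dec: +$1,149.21 − $3,020.97 → -$2,379.18
  Jan: +$1,149.21 → -$1,229.97
  Feb: +$1,149.21 → -$80.76
  Mar: +$1,149.21 − $3,366.87 → -$2,298.42
  Apr: +$1,149.21 → -$1,149.21
  May: +$1,149.21 → $0.00
Lowest trial balance = -$2,379.18 (Dec)
Initial deposit = cushion − low point = $2,298.42 − (-$2,379.18) = $4,677.60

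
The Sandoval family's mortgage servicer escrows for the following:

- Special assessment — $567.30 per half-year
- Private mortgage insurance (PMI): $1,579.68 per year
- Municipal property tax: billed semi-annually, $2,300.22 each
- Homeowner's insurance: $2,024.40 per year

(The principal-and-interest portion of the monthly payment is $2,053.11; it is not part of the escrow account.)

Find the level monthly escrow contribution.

Special assessment = $567.30 × 2 = $1,134.60 per year
Private mortgage insurance (PMI) = $1,579.68 per year
Municipal property tax = $2,300.22 × 2 = $4,600.44 per year
Homeowner's insurance = $2,024.40 per year
Yearly total = $1,134.60 + $1,579.68 + $4,600.44 + $2,024.40 = $9,339.12
Monthly = $9,339.12 ÷ 12 = $778.26

$778.26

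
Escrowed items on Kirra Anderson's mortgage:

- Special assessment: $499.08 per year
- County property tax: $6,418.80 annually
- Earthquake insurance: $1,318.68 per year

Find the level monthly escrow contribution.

Special assessment = $499.08/yr
County property tax = $6,418.80/yr
Earthquake insurance = $1,318.68/yr
Yearly total = $8,236.56
Monthly escrow = $8,236.56 / 12 = $686.38

$686.38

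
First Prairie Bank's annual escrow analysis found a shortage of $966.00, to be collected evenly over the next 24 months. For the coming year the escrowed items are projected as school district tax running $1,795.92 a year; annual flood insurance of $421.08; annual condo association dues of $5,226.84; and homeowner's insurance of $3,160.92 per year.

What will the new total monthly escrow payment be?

$923.98

School district tax — $1,795.92
Flood insurance — $421.08
Condo association dues — $5,226.84
Homeowner's insurance — $3,160.92
Total annual escrow = $10,604.76
Monthly escrow = $10,604.76 / 12 = $883.73
Shortage spread = $966.00 ÷ 24 = $40.25/mo
Adjusted monthly = $883.73 + $40.25 = $923.98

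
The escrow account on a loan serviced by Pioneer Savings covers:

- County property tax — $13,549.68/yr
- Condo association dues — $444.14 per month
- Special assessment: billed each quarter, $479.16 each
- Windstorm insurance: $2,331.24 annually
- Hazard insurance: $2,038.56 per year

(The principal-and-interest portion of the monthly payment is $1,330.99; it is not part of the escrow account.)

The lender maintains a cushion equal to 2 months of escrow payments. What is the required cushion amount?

$4,194.30

County property tax: $13,549.68
Condo association dues: $444.14 × 12 = $5,329.68
Special assessment: $479.16 × 4 = $1,916.64
Windstorm insurance: $2,331.24
Hazard insurance: $2,038.56
Combined annual = $13,549.68 + $5,329.68 + $1,916.64 + $2,331.24 + $2,038.56 = $25,165.80
Monthly escrow = $25,165.80 / 12 = $2,097.15
Cushion = 2 × $2,097.15 = $4,194.30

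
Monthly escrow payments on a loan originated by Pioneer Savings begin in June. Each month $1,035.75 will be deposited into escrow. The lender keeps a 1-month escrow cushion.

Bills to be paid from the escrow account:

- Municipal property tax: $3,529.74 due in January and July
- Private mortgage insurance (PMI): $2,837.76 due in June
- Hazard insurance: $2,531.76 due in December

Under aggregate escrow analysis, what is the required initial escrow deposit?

Cushion = 1 × $1,035.75 = $1,035.75
Trial balance (start $0, +$1,035.75 each month, − disbursements):
  Jun: +$1,035.75 − $2,837.76 → -$1,802.01
  Jul: +$1,035.75 − $3,529.74 → -$4,296.00
  Aug: +$1,035.75 → -$3,260.25
  Sep: +$1,035.75 → -$2,224.50
  Oct: +$1,035.75 → -$1,188.75
  Nov: +$1,035.75 → -$153.00
  Dec: +$1,035.75 − $2,531.76 → -$1,649.01
  Jan: +$1,035.75 − $3,529.74 → -$4,143.00
  Feb: +$1,035.75 → -$3,107.25
  Mar: +$1,035.75 → -$2,071.50
  Apr: +$1,035.75 → -$1,035.75
  May: +$1,035.75 → $0.00
Lowest trial balance = -$4,296.00 (Jul)
Initial deposit = cushion − low point = $1,035.75 − (-$4,296.00) = $5,331.75

$5,331.75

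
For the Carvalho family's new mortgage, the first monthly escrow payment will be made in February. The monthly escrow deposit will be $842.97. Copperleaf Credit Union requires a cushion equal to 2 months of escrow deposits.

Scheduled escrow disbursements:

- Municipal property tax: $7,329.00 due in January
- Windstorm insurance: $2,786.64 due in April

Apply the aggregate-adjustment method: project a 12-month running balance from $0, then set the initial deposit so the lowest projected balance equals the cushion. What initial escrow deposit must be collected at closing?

$1,943.67

Cushion = 2 × $842.97 = $1,685.94
Trial balance (start $0, +$842.97 each month, − disbursements):
  Feb: +$842.97 → $842.97
  Mar: +$842.97 → $1,685.94
  Apr: +$842.97 − $2,786.64 → -$257.73
  May: +$842.97 → $585.24
  Jun: +$842.97 → $1,428.21
  Jul: +$842.97 → $2,271.18
  Aug: +$842.97 → $3,114.15
  Sep: +$842.97 → $3,957.12
  Oct: +$842.97 → $4,800.09
  Nov: +$842.97 → $5,643.06
  Dec: +$842.97 → $6,486.03
  Jan: +$842.97 − $7,329.00 → $0.00
Lowest trial balance = -$257.73 (Apr)
Initial deposit = cushion − low point = $1,685.94 − (-$257.73) = $1,943.67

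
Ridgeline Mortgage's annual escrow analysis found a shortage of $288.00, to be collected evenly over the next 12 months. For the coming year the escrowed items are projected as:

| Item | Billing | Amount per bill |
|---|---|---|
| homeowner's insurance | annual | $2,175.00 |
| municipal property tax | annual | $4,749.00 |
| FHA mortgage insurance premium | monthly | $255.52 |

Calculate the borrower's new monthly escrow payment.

Homeowner's insurance: $2,175.00 per year
Municipal property tax: $4,749.00 per year
FHA mortgage insurance premium: $255.52 × 12 = $3,066.24 per year
Annual escrow total = $2,175.00 + $4,749.00 + $3,066.24 = $9,990.24
Monthly = $9,990.24 / 12 = $832.52
Shortage per month = $288.00 / 12 = $24.00
Adjusted monthly = $832.52 + $24.00 = $856.52

$856.52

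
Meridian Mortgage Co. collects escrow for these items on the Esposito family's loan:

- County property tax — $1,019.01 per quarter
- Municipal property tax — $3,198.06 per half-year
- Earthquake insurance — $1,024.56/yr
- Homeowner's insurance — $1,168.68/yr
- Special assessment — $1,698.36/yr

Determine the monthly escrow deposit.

County property tax — $1,019.01 × 4 = $4,076.04/yr
Municipal property tax — $3,198.06 × 2 = $6,396.12/yr
Earthquake insurance — $1,024.56/yr
Homeowner's insurance — $1,168.68/yr
Special assessment — $1,698.36/yr
Combined annual = $4,076.04 + $6,396.12 + $1,024.56 + $1,168.68 + $1,698.36 = $14,363.76
Base monthly escrow = $14,363.76 / 12 = $1,196.98

$1,196.98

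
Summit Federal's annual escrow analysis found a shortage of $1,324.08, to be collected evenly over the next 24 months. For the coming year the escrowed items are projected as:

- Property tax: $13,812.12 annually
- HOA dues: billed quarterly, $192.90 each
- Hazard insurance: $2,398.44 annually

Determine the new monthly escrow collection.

$1,470.35

Property tax — $13,812.12/yr
HOA dues — $192.90 × 4 = $771.60/yr
Hazard insurance — $2,398.44/yr
Total annual escrow = $13,812.12 + $771.60 + $2,398.44 = $16,982.16
Per month = $16,982.16 ÷ 12 = $1,415.18
Shortage per month = $1,324.08 / 24 = $55.17
New monthly escrow = $1,415.18 + $55.17 = $1,470.35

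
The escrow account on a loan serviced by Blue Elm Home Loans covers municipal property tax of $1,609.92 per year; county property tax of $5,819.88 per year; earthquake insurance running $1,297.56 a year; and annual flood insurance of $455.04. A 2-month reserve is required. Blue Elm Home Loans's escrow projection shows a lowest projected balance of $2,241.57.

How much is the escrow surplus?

Municipal property tax = $1,609.92 annually
County property tax = $5,819.88 annually
Earthquake insurance = $1,297.56 annually
Flood insurance = $455.04 annually
Annual escrow total = $1,609.92 + $5,819.88 + $1,297.56 + $455.04 = $9,182.40
Monthly = $9,182.40 ÷ 12 = $765.20
Cushion = 2 × $765.20 = $1,530.40
Excess over cushion: $2,241.57 − $1,530.40 = $711.17

$711.17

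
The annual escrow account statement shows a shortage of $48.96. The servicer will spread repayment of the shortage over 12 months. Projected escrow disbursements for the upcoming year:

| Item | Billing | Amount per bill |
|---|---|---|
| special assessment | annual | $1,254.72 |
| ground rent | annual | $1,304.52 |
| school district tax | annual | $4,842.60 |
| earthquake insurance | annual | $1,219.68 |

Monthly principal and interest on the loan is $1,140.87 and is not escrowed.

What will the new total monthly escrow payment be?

$722.54

Special assessment: $1,254.72/yr
Ground rent: $1,304.52/yr
School district tax: $4,842.60/yr
Earthquake insurance: $1,219.68/yr
Total per year = $8,621.52
Base monthly escrow = $8,621.52 ÷ 12 = $718.46
Shortage spread = $48.96 / 12 = $4.08/mo
New monthly escrow = $718.46 + $4.08 = $722.54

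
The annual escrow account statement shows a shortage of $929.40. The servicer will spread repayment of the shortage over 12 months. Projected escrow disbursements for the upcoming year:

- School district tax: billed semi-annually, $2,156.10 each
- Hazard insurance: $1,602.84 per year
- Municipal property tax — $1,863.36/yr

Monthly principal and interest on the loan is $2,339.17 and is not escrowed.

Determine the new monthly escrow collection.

$725.65

School district tax: $2,156.10 × 2 = $4,312.20
Hazard insurance: $1,602.84
Municipal property tax: $1,863.36
Total per year = $7,778.40
Monthly escrow = $7,778.40 ÷ 12 = $648.20
Shortage spread = $929.40 ÷ 12 = $77.45/mo
New monthly escrow = $648.20 + $77.45 = $725.65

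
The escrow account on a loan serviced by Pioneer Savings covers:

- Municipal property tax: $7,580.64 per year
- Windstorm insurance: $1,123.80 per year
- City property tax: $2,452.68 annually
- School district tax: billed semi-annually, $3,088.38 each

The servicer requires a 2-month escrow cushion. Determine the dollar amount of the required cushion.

$2,888.98

Municipal property tax — $7,580.64 per year
Windstorm insurance — $1,123.80 per year
City property tax — $2,452.68 per year
School district tax — $3,088.38 × 2 = $6,176.76 per year
Combined annual = $7,580.64 + $1,123.80 + $2,452.68 + $6,176.76 = $17,333.88
Monthly = $17,333.88 / 12 = $1,444.49
Cushion = 2 × $1,444.49 = $2,888.98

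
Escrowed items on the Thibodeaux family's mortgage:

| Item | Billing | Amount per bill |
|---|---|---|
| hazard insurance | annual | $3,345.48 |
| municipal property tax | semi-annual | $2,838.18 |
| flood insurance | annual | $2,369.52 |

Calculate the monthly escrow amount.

$949.28

Hazard insurance = $3,345.48/yr
Municipal property tax = $2,838.18 × 2 = $5,676.36/yr
Flood insurance = $2,369.52/yr
Total annual escrow = $3,345.48 + $5,676.36 + $2,369.52 = $11,391.36
Monthly escrow = $11,391.36 ÷ 12 = $949.28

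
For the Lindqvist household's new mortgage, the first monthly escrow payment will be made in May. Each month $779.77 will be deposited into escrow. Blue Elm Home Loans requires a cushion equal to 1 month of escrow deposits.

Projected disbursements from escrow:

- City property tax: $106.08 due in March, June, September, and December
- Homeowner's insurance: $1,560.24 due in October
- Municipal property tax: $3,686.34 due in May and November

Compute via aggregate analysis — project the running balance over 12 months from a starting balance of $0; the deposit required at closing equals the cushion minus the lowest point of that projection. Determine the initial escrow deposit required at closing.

$4,466.46

Cushion = 1 × $779.77 = $779.77
Trial balance (start $0, +$779.77 each month, − disbursements):
  May: +$779.77 − $3,686.34 → -$2,906.57
  Jun: +$779.77 − $106.08 → -$2,232.88
  Jul: +$779.77 → -$1,453.11
  Aug: +$779.77 → -$673.34
  Sep: +$779.77 − $106.08 → $0.35
  Oct: +$779.77 − $1,560.24 → -$780.12
  Nov: +$779.77 − $3,686.34 → -$3,686.69
  Dec: +$779.77 − $106.08 → -$3,013.00
  Jan: +$779.77 → -$2,233.23
  Feb: +$779.77 → -$1,453.46
  Mar: +$779.77 − $106.08 → -$779.77
  Apr: +$779.77 → $0.00
Lowest trial balance = -$3,686.69 (Nov)
Initial deposit = cushion − low point = $779.77 − (-$3,686.69) = $4,466.46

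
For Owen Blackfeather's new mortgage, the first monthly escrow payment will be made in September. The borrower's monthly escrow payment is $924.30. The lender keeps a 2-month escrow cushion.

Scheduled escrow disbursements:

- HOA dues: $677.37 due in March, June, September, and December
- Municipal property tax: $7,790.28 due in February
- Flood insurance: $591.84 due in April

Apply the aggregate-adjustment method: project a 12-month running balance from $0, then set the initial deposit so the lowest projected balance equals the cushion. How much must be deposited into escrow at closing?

Cushion = 2 × $924.30 = $1,848.60
Trial balance (start $0, +$924.30 each month, − disbursements):
  Sep: +$924.30 − $677.37 → $246.93
  Oct: +$924.30 → $1,171.23
  Nov: +$924.30 → $2,095.53
  Dec: +$924.30 − $677.37 → $2,342.46
  Jan: +$924.30 → $3,266.76
  Feb: +$924.30 − $7,790.28 → -$3,599.22
  Mar: +$924.30 − $677.37 → -$3,352.29
  Apr: +$924.30 − $591.84 → -$3,019.83
  May: +$924.30 → -$2,095.53
  Jun: +$924.30 − $677.37 → -$1,848.60
  Jul: +$924.30 → -$924.30
  Aug: +$924.30 → $0.00
Lowest trial balance = -$3,599.22 (Feb)
Initial deposit = cushion − low point = $1,848.60 − (-$3,599.22) = $5,447.82

$5,447.82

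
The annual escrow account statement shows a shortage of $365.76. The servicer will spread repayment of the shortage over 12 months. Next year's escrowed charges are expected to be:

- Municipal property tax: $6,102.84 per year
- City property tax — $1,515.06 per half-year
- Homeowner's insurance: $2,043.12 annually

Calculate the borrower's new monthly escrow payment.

Municipal property tax — $6,102.84 annually
City property tax — $1,515.06 × 2 = $3,030.12 annually
Homeowner's insurance — $2,043.12 annually
Total per year = $6,102.84 + $3,030.12 + $2,043.12 = $11,176.08
Monthly = $11,176.08 / 12 = $931.34
Shortage spread = $365.76 ÷ 12 = $30.48/mo
Adjusted monthly = $931.34 + $30.48 = $961.82

$961.82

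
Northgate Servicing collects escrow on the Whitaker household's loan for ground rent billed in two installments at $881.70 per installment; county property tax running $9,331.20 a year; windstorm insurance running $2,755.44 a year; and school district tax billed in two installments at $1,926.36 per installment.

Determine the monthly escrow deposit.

$1,475.23

Ground rent — $881.70 × 2 = $1,763.40 annually
County property tax — $9,331.20 annually
Windstorm insurance — $2,755.44 annually
School district tax — $1,926.36 × 2 = $3,852.72 annually
Annual escrow total = $1,763.40 + $9,331.20 + $2,755.44 + $3,852.72 = $17,702.76
Base monthly escrow = $17,702.76 ÷ 12 = $1,475.23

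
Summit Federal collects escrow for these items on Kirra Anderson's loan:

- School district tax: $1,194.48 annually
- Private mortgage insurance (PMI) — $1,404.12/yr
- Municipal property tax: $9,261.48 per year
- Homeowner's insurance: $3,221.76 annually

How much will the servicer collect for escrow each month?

School district tax — $1,194.48 annually
Private mortgage insurance (PMI) — $1,404.12 annually
Municipal property tax — $9,261.48 annually
Homeowner's insurance — $3,221.76 annually
Total per year = $1,194.48 + $1,404.12 + $9,261.48 + $3,221.76 = $15,081.84
Per month = $15,081.84 ÷ 12 = $1,256.82

$1,256.82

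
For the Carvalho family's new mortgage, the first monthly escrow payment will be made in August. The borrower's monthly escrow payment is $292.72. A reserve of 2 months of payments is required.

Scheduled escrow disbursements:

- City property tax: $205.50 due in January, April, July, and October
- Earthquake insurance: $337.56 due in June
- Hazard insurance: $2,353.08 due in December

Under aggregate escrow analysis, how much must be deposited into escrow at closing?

$1,680.42

Cushion = 2 × $292.72 = $585.44
Trial balance (start $0, +$292.72 each month, − disbursements):
  Aug: +$292.72 → $292.72
  Sep: +$292.72 → $585.44
  Oct: +$292.72 − $205.50 → $672.66
  Nov: +$292.72 → $965.38
  Dec: +$292.72 − $2,353.08 → -$1,094.98
  Jan: +$292.72 − $205.50 → -$1,007.76
  Feb: +$292.72 → -$715.04
  Mar: +$292.72 → -$422.32
  Apr: +$292.72 − $205.50 → -$335.10
  May: +$292.72 → -$42.38
  Jun: +$292.72 − $337.56 → -$87.22
  Jul: +$292.72 − $205.50 → $0.00
Lowest trial balance = -$1,094.98 (Dec)
Initial deposit = cushion − low point = $585.44 − (-$1,094.98) = $1,680.42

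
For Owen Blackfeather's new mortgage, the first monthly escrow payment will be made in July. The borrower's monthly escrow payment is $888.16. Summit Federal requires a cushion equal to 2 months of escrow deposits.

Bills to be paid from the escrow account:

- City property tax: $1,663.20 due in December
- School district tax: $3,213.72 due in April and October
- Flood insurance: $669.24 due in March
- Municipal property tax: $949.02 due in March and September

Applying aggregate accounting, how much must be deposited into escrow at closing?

Cushion = 2 × $888.16 = $1,776.32
Trial balance (start $0, +$888.16 each month, − disbursements):
  Jul: +$888.16 → $888.16
  Aug: +$888.16 → $1,776.32
  Sep: +$888.16 − $949.02 → $1,715.46
  Oct: +$888.16 − $3,213.72 → -$610.10
  Nov: +$888.16 → $278.06
  Dec: +$888.16 − $1,663.20 → -$496.98
  Jan: +$888.16 → $391.18
  Feb: +$888.16 → $1,279.34
  Mar: +$888.16 − $1,618.26 → $549.24
  Apr: +$888.16 − $3,213.72 → -$1,776.32
  May: +$888.16 → -$888.16
  Jun: +$888.16 → $0.00
Lowest trial balance = -$1,776.32 (Apr)
Initial deposit = cushion − low point = $1,776.32 − (-$1,776.32) = $3,552.64

$3,552.64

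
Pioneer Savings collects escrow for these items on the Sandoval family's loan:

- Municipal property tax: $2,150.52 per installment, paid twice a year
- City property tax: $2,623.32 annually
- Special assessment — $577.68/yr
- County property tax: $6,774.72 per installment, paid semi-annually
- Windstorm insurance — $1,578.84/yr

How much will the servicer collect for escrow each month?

$1,885.86

Municipal property tax — $2,150.52 × 2 = $4,301.04 annually
City property tax — $2,623.32 annually
Special assessment — $577.68 annually
County property tax — $6,774.72 × 2 = $13,549.44 annually
Windstorm insurance — $1,578.84 annually
Yearly total = $4,301.04 + $2,623.32 + $577.68 + $13,549.44 + $1,578.84 = $22,630.32
Per month = $22,630.32 ÷ 12 = $1,885.86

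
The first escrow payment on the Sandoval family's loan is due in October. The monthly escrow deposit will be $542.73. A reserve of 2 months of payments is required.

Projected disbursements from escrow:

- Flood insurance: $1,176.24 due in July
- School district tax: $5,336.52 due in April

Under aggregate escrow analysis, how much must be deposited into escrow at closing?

Cushion = 2 × $542.73 = $1,085.46
Trial balance (start $0, +$542.73 each month, − disbursements):
  Oct: +$542.73 → $542.73
  Nov: +$542.73 → $1,085.46
  Dec: +$542.73 → $1,628.19
  Jan: +$542.73 → $2,170.92
  Feb: +$542.73 → $2,713.65
  Mar: +$542.73 → $3,256.38
  Apr: +$542.73 − $5,336.52 → -$1,537.41
  May: +$542.73 → -$994.68
  Jun: +$542.73 → -$451.95
  Jul: +$542.73 − $1,176.24 → -$1,085.46
  Aug: +$542.73 → -$542.73
  Sep: +$542.73 → $0.00
Lowest trial balance = -$1,537.41 (Apr)
Initial deposit = cushion − low point = $1,085.46 − (-$1,537.41) = $2,622.87

$2,622.87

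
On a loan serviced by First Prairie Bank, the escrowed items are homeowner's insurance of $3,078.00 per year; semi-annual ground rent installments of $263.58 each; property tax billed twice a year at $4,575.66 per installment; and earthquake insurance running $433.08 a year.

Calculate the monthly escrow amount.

$1,099.13

Homeowner's insurance: $3,078.00 annually
Ground rent: $263.58 × 2 = $527.16 annually
Property tax: $4,575.66 × 2 = $9,151.32 annually
Earthquake insurance: $433.08 annually
Combined annual = $3,078.00 + $527.16 + $9,151.32 + $433.08 = $13,189.56
Monthly escrow = $13,189.56 ÷ 12 = $1,099.13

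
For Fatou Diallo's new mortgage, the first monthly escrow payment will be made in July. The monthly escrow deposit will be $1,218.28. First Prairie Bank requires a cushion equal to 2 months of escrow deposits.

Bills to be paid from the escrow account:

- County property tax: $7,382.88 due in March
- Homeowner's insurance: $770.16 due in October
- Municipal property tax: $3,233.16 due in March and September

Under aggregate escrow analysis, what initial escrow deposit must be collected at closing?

$6,091.40

Cushion = 2 × $1,218.28 = $2,436.56
Trial balance (start $0, +$1,218.28 each month, − disbursements):
  Jul: +$1,218.28 → $1,218.28
  Aug: +$1,218.28 → $2,436.56
  Sep: +$1,218.28 − $3,233.16 → $421.68
  Oct: +$1,218.28 − $770.16 → $869.80
  Nov: +$1,218.28 → $2,088.08
  Dec: +$1,218.28 → $3,306.36
  Jan: +$1,218.28 → $4,524.64
  Feb: +$1,218.28 → $5,742.92
  Mar: +$1,218.28 − $10,616.04 → -$3,654.84
  Apr: +$1,218.28 → -$2,436.56
  May: +$1,218.28 → -$1,218.28
  Jun: +$1,218.28 → $0.00
Lowest trial balance = -$3,654.84 (Mar)
Initial deposit = cushion − low point = $2,436.56 − (-$3,654.84) = $6,091.40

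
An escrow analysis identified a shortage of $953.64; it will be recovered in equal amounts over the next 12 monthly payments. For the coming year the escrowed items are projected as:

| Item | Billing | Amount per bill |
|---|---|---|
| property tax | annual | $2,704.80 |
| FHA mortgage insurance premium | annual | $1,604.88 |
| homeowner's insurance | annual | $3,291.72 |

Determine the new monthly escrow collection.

$712.92

Property tax — $2,704.80/yr
FHA mortgage insurance premium — $1,604.88/yr
Homeowner's insurance — $3,291.72/yr
Total annual escrow = $2,704.80 + $1,604.88 + $3,291.72 = $7,601.40
Monthly escrow = $7,601.40 / 12 = $633.45
Shortage per month = $953.64 ÷ 12 = $79.47
Adjusted monthly = $633.45 + $79.47 = $712.92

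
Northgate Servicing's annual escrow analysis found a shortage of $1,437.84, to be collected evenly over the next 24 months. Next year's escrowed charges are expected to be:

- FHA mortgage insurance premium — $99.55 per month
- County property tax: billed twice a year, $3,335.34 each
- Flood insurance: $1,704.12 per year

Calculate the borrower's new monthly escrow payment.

$857.36

FHA mortgage insurance premium = $99.55 × 12 = $1,194.60
County property tax = $3,335.34 × 2 = $6,670.68
Flood insurance = $1,704.12
Annual escrow total = $1,194.60 + $6,670.68 + $1,704.12 = $9,569.40
Monthly escrow = $9,569.40 / 12 = $797.45
Shortage per month = $1,437.84 ÷ 24 = $59.91
New monthly escrow = $797.45 + $59.91 = $857.36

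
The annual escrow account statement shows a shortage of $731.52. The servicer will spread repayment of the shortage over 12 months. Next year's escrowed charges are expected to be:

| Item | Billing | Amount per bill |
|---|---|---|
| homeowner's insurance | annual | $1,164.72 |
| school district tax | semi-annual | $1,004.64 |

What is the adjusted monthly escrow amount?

Homeowner's insurance = $1,164.72/yr
School district tax = $1,004.64 × 2 = $2,009.28/yr
Annual escrow total = $1,164.72 + $2,009.28 = $3,174.00
Monthly = $3,174.00 / 12 = $264.50
Shortage spread = $731.52 ÷ 12 = $60.96/mo
New monthly escrow = $264.50 + $60.96 = $325.46

$325.46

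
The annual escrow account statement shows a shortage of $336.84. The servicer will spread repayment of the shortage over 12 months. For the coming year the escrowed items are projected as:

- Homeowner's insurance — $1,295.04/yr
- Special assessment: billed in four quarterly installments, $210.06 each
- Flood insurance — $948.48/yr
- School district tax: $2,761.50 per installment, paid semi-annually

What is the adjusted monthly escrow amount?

$745.30

Homeowner's insurance — $1,295.04 annually
Special assessment — $210.06 × 4 = $840.24 annually
Flood insurance — $948.48 annually
School district tax — $2,761.50 × 2 = $5,523.00 annually
Total annual escrow = $1,295.04 + $840.24 + $948.48 + $5,523.00 = $8,606.76
Monthly = $8,606.76 ÷ 12 = $717.23
Monthly shortage recovery: $336.84 / 12 = $28.07
Adjusted monthly = $717.23 + $28.07 = $745.30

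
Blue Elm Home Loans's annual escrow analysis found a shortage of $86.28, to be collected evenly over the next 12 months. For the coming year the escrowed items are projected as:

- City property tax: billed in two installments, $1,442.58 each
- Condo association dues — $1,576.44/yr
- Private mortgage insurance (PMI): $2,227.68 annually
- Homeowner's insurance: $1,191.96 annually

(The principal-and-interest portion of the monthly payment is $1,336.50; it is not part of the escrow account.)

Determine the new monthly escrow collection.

City property tax = $1,442.58 × 2 = $2,885.16 per year
Condo association dues = $1,576.44 per year
Private mortgage insurance (PMI) = $2,227.68 per year
Homeowner's insurance = $1,191.96 per year
Total annual escrow = $7,881.24
Monthly = $7,881.24 / 12 = $656.77
Monthly shortage recovery: $86.28 / 12 = $7.19
Adjusted monthly = $656.77 + $7.19 = $663.96

$663.96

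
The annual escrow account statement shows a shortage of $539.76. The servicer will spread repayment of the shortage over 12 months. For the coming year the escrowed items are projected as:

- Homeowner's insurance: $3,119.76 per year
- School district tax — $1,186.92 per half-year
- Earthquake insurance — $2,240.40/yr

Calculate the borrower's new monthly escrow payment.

$689.48

Homeowner's insurance: $3,119.76
School district tax: $1,186.92 × 2 = $2,373.84
Earthquake insurance: $2,240.40
Annual escrow total = $3,119.76 + $2,373.84 + $2,240.40 = $7,734.00
Monthly = $7,734.00 / 12 = $644.50
Monthly shortage recovery: $539.76 / 12 = $44.98
Adjusted monthly = $644.50 + $44.98 = $689.48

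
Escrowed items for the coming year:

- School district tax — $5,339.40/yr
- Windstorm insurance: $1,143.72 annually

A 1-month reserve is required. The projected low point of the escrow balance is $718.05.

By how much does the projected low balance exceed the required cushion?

$177.79

School district tax = $5,339.40 annually
Windstorm insurance = $1,143.72 annually
Total per year = $5,339.40 + $1,143.72 = $6,483.12
Monthly escrow = $6,483.12 / 12 = $540.26
Required reserve = 1 × $540.26 = $540.26
Surplus = $718.05 − $540.26 = $177.79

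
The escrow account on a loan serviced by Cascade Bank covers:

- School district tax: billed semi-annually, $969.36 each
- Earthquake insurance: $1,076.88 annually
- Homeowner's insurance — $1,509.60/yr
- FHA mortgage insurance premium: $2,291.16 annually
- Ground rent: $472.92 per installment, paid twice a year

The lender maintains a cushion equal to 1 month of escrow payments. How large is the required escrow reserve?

$646.85

School district tax — $969.36 × 2 = $1,938.72 annually
Earthquake insurance — $1,076.88 annually
Homeowner's insurance — $1,509.60 annually
FHA mortgage insurance premium — $2,291.16 annually
Ground rent — $472.92 × 2 = $945.84 annually
Annual escrow total = $1,938.72 + $1,076.88 + $1,509.60 + $2,291.16 + $945.84 = $7,762.20
Monthly escrow = $7,762.20 / 12 = $646.85
Cushion = 1 × $646.85 = $646.85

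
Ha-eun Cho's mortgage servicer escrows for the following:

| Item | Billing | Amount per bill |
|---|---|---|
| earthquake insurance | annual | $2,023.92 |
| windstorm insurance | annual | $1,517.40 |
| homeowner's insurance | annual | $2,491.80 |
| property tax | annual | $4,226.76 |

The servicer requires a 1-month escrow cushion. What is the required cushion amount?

Earthquake insurance = $2,023.92
Windstorm insurance = $1,517.40
Homeowner's insurance = $2,491.80
Property tax = $4,226.76
Total per year = $10,259.88
Base monthly escrow = $10,259.88 ÷ 12 = $854.99
Cushion = 1 × $854.99 = $854.99

$854.99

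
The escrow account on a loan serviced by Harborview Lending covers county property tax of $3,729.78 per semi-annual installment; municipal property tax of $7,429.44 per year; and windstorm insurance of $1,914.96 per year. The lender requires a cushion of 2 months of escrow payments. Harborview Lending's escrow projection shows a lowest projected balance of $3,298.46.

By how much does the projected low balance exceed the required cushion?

County property tax: $3,729.78 × 2 = $7,459.56/yr
Municipal property tax: $7,429.44/yr
Windstorm insurance: $1,914.96/yr
Combined annual = $7,459.56 + $7,429.44 + $1,914.96 = $16,803.96
Per month = $16,803.96 / 12 = $1,400.33
Required cushion = 2 × $1,400.33 = $2,800.66
Excess over cushion: $3,298.46 − $2,800.66 = $497.80

$497.80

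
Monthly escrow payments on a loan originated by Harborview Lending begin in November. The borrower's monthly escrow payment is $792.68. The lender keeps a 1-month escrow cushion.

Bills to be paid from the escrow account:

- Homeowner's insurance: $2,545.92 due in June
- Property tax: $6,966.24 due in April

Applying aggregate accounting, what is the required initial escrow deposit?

Cushion = 1 × $792.68 = $792.68
Trial balance (start $0, +$792.68 each month, − disbursements):
  Nov: +$792.68 → $792.68
  Dec: +$792.68 → $1,585.36
  Jan: +$792.68 → $2,378.04
  Feb: +$792.68 → $3,170.72
  Mar: +$792.68 → $3,963.40
  Apr: +$792.68 − $6,966.24 → -$2,210.16
  May: +$792.68 → -$1,417.48
  Jun: +$792.68 − $2,545.92 → -$3,170.72
  Jul: +$792.68 → -$2,378.04
  Aug: +$792.68 → -$1,585.36
  Sep: +$792.68 → -$792.68
  Oct: +$792.68 → $0.00
Lowest trial balance = -$3,170.72 (Jun)
Initial deposit = cushion − low point = $792.68 − (-$3,170.72) = $3,963.40

$3,963.40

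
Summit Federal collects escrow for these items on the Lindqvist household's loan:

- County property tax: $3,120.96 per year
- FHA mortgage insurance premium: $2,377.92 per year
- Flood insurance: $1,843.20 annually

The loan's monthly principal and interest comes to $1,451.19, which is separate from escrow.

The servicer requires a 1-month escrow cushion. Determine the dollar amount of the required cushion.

County property tax = $3,120.96 per year
FHA mortgage insurance premium = $2,377.92 per year
Flood insurance = $1,843.20 per year
Combined annual = $3,120.96 + $2,377.92 + $1,843.20 = $7,342.08
Monthly escrow = $7,342.08 ÷ 12 = $611.84
Reserve = 1 × $611.84 = $611.84

$611.84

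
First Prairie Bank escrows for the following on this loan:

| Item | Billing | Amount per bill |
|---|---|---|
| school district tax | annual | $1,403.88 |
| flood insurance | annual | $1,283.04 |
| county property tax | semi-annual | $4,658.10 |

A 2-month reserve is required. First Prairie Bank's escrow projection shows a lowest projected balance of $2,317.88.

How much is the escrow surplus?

$317.36

School district tax = $1,403.88 per year
Flood insurance = $1,283.04 per year
County property tax = $4,658.10 × 2 = $9,316.20 per year
Total annual escrow = $1,403.88 + $1,283.04 + $9,316.20 = $12,003.12
Base monthly escrow = $12,003.12 / 12 = $1,000.26
Required reserve = 2 × $1,000.26 = $2,000.52
Surplus = $2,317.88 − $2,000.52 = $317.36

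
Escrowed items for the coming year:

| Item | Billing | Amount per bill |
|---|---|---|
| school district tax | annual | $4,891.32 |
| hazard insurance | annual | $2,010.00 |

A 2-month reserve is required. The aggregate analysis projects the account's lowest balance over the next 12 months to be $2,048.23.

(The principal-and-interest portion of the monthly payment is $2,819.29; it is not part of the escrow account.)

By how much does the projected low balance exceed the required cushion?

School district tax — $4,891.32
Hazard insurance — $2,010.00
Yearly total = $4,891.32 + $2,010.00 = $6,901.32
Per month = $6,901.32 / 12 = $575.11
Required reserve = 2 × $575.11 = $1,150.22
Surplus = $2,048.23 − $1,150.22 = $898.01

$898.01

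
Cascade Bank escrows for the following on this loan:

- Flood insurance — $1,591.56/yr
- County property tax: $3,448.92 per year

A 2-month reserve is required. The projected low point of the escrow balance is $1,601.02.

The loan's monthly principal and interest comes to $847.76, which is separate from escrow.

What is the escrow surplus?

$760.94

Flood insurance: $1,591.56/yr
County property tax: $3,448.92/yr
Yearly total = $1,591.56 + $3,448.92 = $5,040.48
Per month = $5,040.48 ÷ 12 = $420.04
Required reserve = 2 × $420.04 = $840.08
Excess over cushion: $1,601.02 − $840.08 = $760.94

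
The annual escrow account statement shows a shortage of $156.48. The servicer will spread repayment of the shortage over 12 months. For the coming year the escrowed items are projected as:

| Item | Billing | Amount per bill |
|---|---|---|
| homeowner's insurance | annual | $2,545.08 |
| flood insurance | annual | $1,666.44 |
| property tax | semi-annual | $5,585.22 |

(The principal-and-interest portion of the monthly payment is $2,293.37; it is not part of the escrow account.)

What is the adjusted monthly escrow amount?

Homeowner's insurance = $2,545.08 per year
Flood insurance = $1,666.44 per year
Property tax = $5,585.22 × 2 = $11,170.44 per year
Yearly total = $2,545.08 + $1,666.44 + $11,170.44 = $15,381.96
Monthly escrow = $15,381.96 / 12 = $1,281.83
Shortage spread = $156.48 ÷ 12 = $13.04/mo
New monthly escrow = $1,281.83 + $13.04 = $1,294.87

$1,294.87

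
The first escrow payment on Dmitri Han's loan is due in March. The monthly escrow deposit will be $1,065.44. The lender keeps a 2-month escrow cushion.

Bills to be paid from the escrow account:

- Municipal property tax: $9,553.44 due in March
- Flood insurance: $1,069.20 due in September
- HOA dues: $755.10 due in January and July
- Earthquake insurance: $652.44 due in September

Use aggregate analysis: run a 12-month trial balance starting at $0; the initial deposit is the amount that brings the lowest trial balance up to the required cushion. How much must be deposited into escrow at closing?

Cushion = 2 × $1,065.44 = $2,130.88
Trial balance (start $0, +$1,065.44 each month, − disbursements):
  Mar: +$1,065.44 − $9,553.44 → -$8,488.00
  Apr: +$1,065.44 → -$7,422.56
  May: +$1,065.44 → -$6,357.12
  Jun: +$1,065.44 → -$5,291.68
  Jul: +$1,065.44 − $755.10 → -$4,981.34
  Aug: +$1,065.44 → -$3,915.90
  Sep: +$1,065.44 − $1,721.64 → -$4,572.10
  Oct: +$1,065.44 → -$3,506.66
  Nov: +$1,065.44 → -$2,441.22
  Dec: +$1,065.44 → -$1,375.78
  Jan: +$1,065.44 − $755.10 → -$1,065.44
  Feb: +$1,065.44 → $0.00
Lowest trial balance = -$8,488.00 (Mar)
Initial deposit = cushion − low point = $2,130.88 − (-$8,488.00) = $10,618.88

$10,618.88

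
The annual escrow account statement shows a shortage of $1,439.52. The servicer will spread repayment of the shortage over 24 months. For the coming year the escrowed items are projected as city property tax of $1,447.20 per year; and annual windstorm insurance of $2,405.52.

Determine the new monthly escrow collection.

City property tax: $1,447.20
Windstorm insurance: $2,405.52
Yearly total = $1,447.20 + $2,405.52 = $3,852.72
Monthly escrow = $3,852.72 ÷ 12 = $321.06
Shortage per month = $1,439.52 / 24 = $59.98
Adjusted monthly = $321.06 + $59.98 = $381.04

$381.04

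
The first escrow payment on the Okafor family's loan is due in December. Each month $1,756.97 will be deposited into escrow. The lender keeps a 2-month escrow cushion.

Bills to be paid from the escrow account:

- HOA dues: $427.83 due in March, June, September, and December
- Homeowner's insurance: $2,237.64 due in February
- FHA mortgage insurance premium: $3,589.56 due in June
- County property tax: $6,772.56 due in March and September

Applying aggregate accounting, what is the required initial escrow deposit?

Cushion = 2 × $1,756.97 = $3,513.94
Trial balance (start $0, +$1,756.97 each month, − disbursements):
  Dec: +$1,756.97 − $427.83 → $1,329.14
  Jan: +$1,756.97 → $3,086.11
  Feb: +$1,756.97 − $2,237.64 → $2,605.44
  Mar: +$1,756.97 − $7,200.39 → -$2,837.98
  Apr: +$1,756.97 → -$1,081.01
  May: +$1,756.97 → $675.96
  Jun: +$1,756.97 − $4,017.39 → -$1,584.46
  Jul: +$1,756.97 → $172.51
  Aug: +$1,756.97 → $1,929.48
  Sep: +$1,756.97 − $7,200.39 → -$3,513.94
  Oct: +$1,756.97 → -$1,756.97
  Nov: +$1,756.97 → $0.00
Lowest trial balance = -$3,513.94 (Sep)
Initial deposit = cushion − low point = $3,513.94 − (-$3,513.94) = $7,027.88

$7,027.88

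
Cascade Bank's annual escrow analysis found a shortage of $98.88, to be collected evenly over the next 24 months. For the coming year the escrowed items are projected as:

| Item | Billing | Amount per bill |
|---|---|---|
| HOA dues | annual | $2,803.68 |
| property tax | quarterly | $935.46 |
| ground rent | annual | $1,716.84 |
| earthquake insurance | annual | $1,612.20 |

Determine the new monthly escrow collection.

HOA dues: $2,803.68
Property tax: $935.46 × 4 = $3,741.84
Ground rent: $1,716.84
Earthquake insurance: $1,612.20
Total per year = $9,874.56
Monthly escrow = $9,874.56 ÷ 12 = $822.88
Shortage per month = $98.88 / 24 = $4.12
New monthly escrow = $822.88 + $4.12 = $827.00

$827.00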